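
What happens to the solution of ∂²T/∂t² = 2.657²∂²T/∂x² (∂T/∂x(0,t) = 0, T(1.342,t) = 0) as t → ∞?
T oscillates (no decay). Energy is conserved; the solution oscillates indefinitely as standing waves.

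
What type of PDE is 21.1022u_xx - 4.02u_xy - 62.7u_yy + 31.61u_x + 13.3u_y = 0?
With A = 21.1022, B = -4.02, C = -62.7, the discriminant is 5308.59216. This is a hyperbolic PDE.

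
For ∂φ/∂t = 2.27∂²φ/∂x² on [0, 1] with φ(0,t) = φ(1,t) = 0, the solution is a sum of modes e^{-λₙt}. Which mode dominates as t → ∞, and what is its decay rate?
Eigenvalues: λₙ = 2.27n²π².
First three modes:
  n=1: λ₁ = 2.27π² ≈ 22.404
  n=2: λ₂ = 9.08π² ≈ 89.616 (4× faster decay)
  n=3: λ₃ = 20.43π² ≈ 201.636 (9× faster decay)
As t → ∞, higher modes decay exponentially faster. The n=1 mode dominates: φ ~ c₁ sin(πx) e^{-λ₁t}.
Decay rate: λ₁ = 2.27π² ≈ 22.404.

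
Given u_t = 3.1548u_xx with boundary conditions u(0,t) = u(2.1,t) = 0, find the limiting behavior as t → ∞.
u → 0. Heat diffuses out through both boundaries.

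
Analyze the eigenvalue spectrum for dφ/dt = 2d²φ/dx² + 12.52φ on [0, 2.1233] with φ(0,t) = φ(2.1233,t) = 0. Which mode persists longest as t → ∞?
Eigenvalues: λₙ = 2n²π²/2.1233² - 12.52.
First three modes:
  n=1: λ₁ = 2π²/2.1233² - 12.52 ≈ -8.142
  n=2: λ₂ = 8π²/2.1233² - 12.52 ≈ 4.993
  n=3: λ₃ = 18π²/2.1233² - 12.52 ≈ 26.885
Since 2π²/2.1233² ≈ 4.378 < 12.52, λ₁ < 0.
The n=1 mode grows fastest (−λₙ is largest for n=1) → dominates.
Asymptotic: φ ~ c₁ sin(πx/2.1233) e^{8.142t} (exponential growth at rate −λ₁ ≈ 8.142).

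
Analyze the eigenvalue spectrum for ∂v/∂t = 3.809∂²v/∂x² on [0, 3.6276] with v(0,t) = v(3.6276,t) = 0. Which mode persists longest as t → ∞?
Eigenvalues: λₙ = 3.809n²π²/3.6276².
First three modes:
  n=1: λ₁ = 3.809π²/3.6276² ≈ 2.857
  n=2: λ₂ = 15.236π²/3.6276² ≈ 11.427 (4× faster decay)
  n=3: λ₃ = 34.281π²/3.6276² ≈ 25.711 (9× faster decay)
As t → ∞, higher modes decay exponentially faster. The n=1 mode dominates: v ~ c₁ sin(πx/3.6276) e^{-λ₁t}.
Decay rate: λ₁ = 3.809π²/3.6276² ≈ 2.857.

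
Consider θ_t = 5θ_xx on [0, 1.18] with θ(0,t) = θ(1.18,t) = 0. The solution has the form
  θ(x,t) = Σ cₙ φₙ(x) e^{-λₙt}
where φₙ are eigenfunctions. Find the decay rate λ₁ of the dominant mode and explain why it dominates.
Eigenvalues: λₙ = 5n²π²/1.18².
First three modes:
  n=1: λ₁ = 5π²/1.18² ≈ 35.441
  n=2: λ₂ = 20π²/1.18² ≈ 141.764 (4× faster decay)
  n=3: λ₃ = 45π²/1.18² ≈ 318.969 (9× faster decay)
As t → ∞, higher modes decay exponentially faster. The n=1 mode dominates: θ ~ c₁ sin(πx/1.18) e^{-λ₁t}.
Decay rate: λ₁ = 5π²/1.18² ≈ 35.441.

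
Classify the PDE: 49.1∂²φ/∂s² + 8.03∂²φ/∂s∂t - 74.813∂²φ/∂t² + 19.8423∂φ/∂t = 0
A = 49.1, B = 8.03, C = -74.813. Discriminant B² - 4AC = 14757.7541. Since 14757.7541 > 0, hyperbolic.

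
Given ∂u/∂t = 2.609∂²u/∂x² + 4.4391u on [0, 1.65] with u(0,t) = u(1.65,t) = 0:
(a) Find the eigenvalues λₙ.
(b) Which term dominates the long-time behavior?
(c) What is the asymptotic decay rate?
Eigenvalues: λₙ = 2.609n²π²/1.65² - 4.4391.
First three modes:
  n=1: λ₁ = 2.609π²/1.65² - 4.4391 ≈ 5.019
  n=2: λ₂ = 10.436π²/1.65² - 4.4391 ≈ 33.393
  n=3: λ₃ = 23.481π²/1.65² - 4.4391 ≈ 80.684
Since 2.609π²/1.65² ≈ 9.458 > 4.4391, all λₙ > 0.
The n=1 mode decays slowest → dominates as t → ∞.
Asymptotic: u ~ c₁ sin(πx/1.65) e^{-λ₁t} with decay rate λ₁ ≈ 5.019.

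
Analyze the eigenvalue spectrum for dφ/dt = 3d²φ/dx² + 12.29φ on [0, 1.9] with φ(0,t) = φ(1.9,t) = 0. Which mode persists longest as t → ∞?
Eigenvalues: λₙ = 3n²π²/1.9² - 12.29.
First three modes:
  n=1: λ₁ = 3π²/1.9² - 12.29 ≈ -4.088
  n=2: λ₂ = 12π²/1.9² - 12.29 ≈ 20.518
  n=3: λ₃ = 27π²/1.9² - 12.29 ≈ 61.527
Since 3π²/1.9² ≈ 8.202 < 12.29, λ₁ < 0.
The n=1 mode grows fastest (−λₙ is largest for n=1) → dominates.
Asymptotic: φ ~ c₁ sin(πx/1.9) e^{4.088t} (exponential growth at rate −λ₁ ≈ 4.088).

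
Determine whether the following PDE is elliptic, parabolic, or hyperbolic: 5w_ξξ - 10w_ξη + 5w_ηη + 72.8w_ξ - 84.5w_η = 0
Coefficients: A = 5, B = -10, C = 5. B² - 4AC = 0, which is zero, so the equation is parabolic.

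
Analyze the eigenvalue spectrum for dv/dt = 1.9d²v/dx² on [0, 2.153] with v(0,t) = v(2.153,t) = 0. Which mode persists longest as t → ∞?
Eigenvalues: λₙ = 1.9n²π²/2.153².
First three modes:
  n=1: λ₁ = 1.9π²/2.153² ≈ 4.045
  n=2: λ₂ = 7.6π²/2.153² ≈ 16.182 (4× faster decay)
  n=3: λ₃ = 17.1π²/2.153² ≈ 36.409 (9× faster decay)
As t → ∞, higher modes decay exponentially faster. The n=1 mode dominates: v ~ c₁ sin(πx/2.153) e^{-λ₁t}.
Decay rate: λ₁ = 1.9π²/2.153² ≈ 4.045.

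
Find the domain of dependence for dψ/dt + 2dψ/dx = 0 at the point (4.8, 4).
A single point: x = -3.2. The characteristic through (4.8, 4) is x - 2t = const, so x = 4.8 - 2·4 = -3.2.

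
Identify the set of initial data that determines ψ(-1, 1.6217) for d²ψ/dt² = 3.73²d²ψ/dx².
Domain of dependence: [-7.048941, 5.048941]. Signals travel at speed 3.73, so data within |x - -1| ≤ 3.73·1.6217 = 6.048941 can reach the point.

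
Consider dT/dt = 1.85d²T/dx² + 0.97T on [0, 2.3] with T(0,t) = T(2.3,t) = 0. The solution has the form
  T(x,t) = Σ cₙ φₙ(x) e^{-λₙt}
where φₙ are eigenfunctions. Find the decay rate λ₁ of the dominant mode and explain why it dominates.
Eigenvalues: λₙ = 1.85n²π²/2.3² - 0.97.
First three modes:
  n=1: λ₁ = 1.85π²/2.3² - 0.97 ≈ 2.482
  n=2: λ₂ = 7.4π²/2.3² - 0.97 ≈ 12.836
  n=3: λ₃ = 16.65π²/2.3² - 0.97 ≈ 30.094
Since 1.85π²/2.3² ≈ 3.452 > 0.97, all λₙ > 0.
The n=1 mode decays slowest → dominates as t → ∞.
Asymptotic: T ~ c₁ sin(πx/2.3) e^{-λ₁t} with decay rate λ₁ ≈ 2.482.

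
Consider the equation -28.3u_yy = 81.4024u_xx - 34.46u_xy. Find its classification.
Rewriting in standard form: -81.4024u_xx + 34.46u_xy - 28.3u_yy = 0. Elliptic. (A = -81.4024, B = 34.46, C = -28.3 gives B² - 4AC = -8027.26008.)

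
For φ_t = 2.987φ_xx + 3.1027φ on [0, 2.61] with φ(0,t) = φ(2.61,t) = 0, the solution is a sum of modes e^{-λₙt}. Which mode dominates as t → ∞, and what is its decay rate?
Eigenvalues: λₙ = 2.987n²π²/2.61² - 3.1027.
First three modes:
  n=1: λ₁ = 2.987π²/2.61² - 3.1027 ≈ 1.225
  n=2: λ₂ = 11.948π²/2.61² - 3.1027 ≈ 14.208
  n=3: λ₃ = 26.883π²/2.61² - 3.1027 ≈ 35.846
Since 2.987π²/2.61² ≈ 4.328 > 3.1027, all λₙ > 0.
The n=1 mode decays slowest → dominates as t → ∞.
Asymptotic: φ ~ c₁ sin(πx/2.61) e^{-λ₁t} with decay rate λ₁ ≈ 1.225.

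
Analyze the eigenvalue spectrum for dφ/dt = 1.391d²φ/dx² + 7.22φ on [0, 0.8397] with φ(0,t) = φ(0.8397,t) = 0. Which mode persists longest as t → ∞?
Eigenvalues: λₙ = 1.391n²π²/0.8397² - 7.22.
First three modes:
  n=1: λ₁ = 1.391π²/0.8397² - 7.22 ≈ 12.251
  n=2: λ₂ = 5.564π²/0.8397² - 7.22 ≈ 70.662
  n=3: λ₃ = 12.519π²/0.8397² - 7.22 ≈ 168.015
Since 1.391π²/0.8397² ≈ 19.471 > 7.22, all λₙ > 0.
The n=1 mode decays slowest → dominates as t → ∞.
Asymptotic: φ ~ c₁ sin(πx/0.8397) e^{-λ₁t} with decay rate λ₁ ≈ 12.251.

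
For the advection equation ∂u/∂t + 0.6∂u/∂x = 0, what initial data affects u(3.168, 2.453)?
A single point: x = 1.6962. The characteristic through (3.168, 2.453) is x - 0.6t = const, so x = 3.168 - 0.6·2.453 = 1.6962.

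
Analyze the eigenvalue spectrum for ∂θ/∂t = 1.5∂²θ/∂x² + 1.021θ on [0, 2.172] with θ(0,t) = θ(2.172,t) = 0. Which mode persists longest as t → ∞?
Eigenvalues: λₙ = 1.5n²π²/2.172² - 1.021.
First three modes:
  n=1: λ₁ = 1.5π²/2.172² - 1.021 ≈ 2.117
  n=2: λ₂ = 6π²/2.172² - 1.021 ≈ 11.532
  n=3: λ₃ = 13.5π²/2.172² - 1.021 ≈ 27.222
Since 1.5π²/2.172² ≈ 3.138 > 1.021, all λₙ > 0.
The n=1 mode decays slowest → dominates as t → ∞.
Asymptotic: θ ~ c₁ sin(πx/2.172) e^{-λ₁t} with decay rate λ₁ ≈ 2.117.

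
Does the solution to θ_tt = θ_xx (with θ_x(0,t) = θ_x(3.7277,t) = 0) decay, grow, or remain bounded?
θ oscillates about a mean that drifts linearly in t (generically unbounded; no decay). There is no damping, so the nonconstant modes persist as standing waves (energy conserved, no decay). But with Neumann conditions at both ends the constant mode has eigenvalue 0: the spatial mean M(t) of θ satisfies M'' = 0, so M(t) = M(0) + M'(0)·t. Unless the initial velocity has zero mean (∫θ_t(x,0)dx = 0), the solution grows linearly in t (unbounded, though not exponentially); if it does have zero mean, the solution stays bounded and simply oscillates.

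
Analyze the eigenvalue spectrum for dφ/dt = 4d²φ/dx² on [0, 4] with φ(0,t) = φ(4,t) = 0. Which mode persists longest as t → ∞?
Eigenvalues: λₙ = 4n²π²/4².
First three modes:
  n=1: λ₁ = 4π²/4² ≈ 2.467
  n=2: λ₂ = 16π²/4² ≈ 9.87 (4× faster decay)
  n=3: λ₃ = 36π²/4² ≈ 22.207 (9× faster decay)
As t → ∞, higher modes decay exponentially faster. The n=1 mode dominates: φ ~ c₁ sin(πx/4) e^{-λ₁t}.
Decay rate: λ₁ = 4π²/4² ≈ 2.467.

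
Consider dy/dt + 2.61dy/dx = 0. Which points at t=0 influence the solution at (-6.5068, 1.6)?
A single point: x = -10.6828. The characteristic through (-6.5068, 1.6) is x - 2.61t = const, so x = -6.5068 - 2.61·1.6 = -10.6828.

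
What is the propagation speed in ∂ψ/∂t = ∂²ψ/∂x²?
Infinite. The heat equation is parabolic, not hyperbolic, so disturbances propagate instantly.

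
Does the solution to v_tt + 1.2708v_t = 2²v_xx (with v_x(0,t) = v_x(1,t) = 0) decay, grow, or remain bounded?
v → constant (steady state). Damping (γ=1.2708) dissipates the nonconstant modes; with Neumann BCs the spatial average obeys M''+γM'=0 and tends to a finite limit.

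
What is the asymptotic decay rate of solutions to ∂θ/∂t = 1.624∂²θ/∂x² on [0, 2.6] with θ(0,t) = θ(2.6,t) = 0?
Eigenvalues: λₙ = 1.624n²π²/2.6².
First three modes:
  n=1: λ₁ = 1.624π²/2.6² ≈ 2.371
  n=2: λ₂ = 6.496π²/2.6² ≈ 9.484 (4× faster decay)
  n=3: λ₃ = 14.616π²/2.6² ≈ 21.339 (9× faster decay)
As t → ∞, higher modes decay exponentially faster. The n=1 mode dominates: θ ~ c₁ sin(πx/2.6) e^{-λ₁t}.
Decay rate: λ₁ = 1.624π²/2.6² ≈ 2.371.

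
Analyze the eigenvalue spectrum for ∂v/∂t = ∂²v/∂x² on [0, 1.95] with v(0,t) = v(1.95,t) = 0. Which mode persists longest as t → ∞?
Eigenvalues: λₙ = n²π²/1.95².
First three modes:
  n=1: λ₁ = π²/1.95² ≈ 2.596
  n=2: λ₂ = 4π²/1.95² ≈ 10.382 (4× faster decay)
  n=3: λ₃ = 9π²/1.95² ≈ 23.36 (9× faster decay)
As t → ∞, higher modes decay exponentially faster. The n=1 mode dominates: v ~ c₁ sin(πx/1.95) e^{-λ₁t}.
Decay rate: λ₁ = π²/1.95² ≈ 2.596.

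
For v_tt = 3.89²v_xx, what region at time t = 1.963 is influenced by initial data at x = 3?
Domain of influence: [-4.63607, 10.63607]. Data at x = 3 spreads outward at speed 3.89.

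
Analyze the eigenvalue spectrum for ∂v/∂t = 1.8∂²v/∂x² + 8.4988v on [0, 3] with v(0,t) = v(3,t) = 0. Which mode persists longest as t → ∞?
Eigenvalues: λₙ = 1.8n²π²/3² - 8.4988.
First three modes:
  n=1: λ₁ = 1.8π²/3² - 8.4988 ≈ -6.525
  n=2: λ₂ = 7.2π²/3² - 8.4988 ≈ -0.603
  n=3: λ₃ = 16.2π²/3² - 8.4988 ≈ 9.266
Since 1.8π²/3² ≈ 1.974 < 8.4988, λ₁ < 0.
The n=1 mode grows fastest (−λₙ is largest for n=1) → dominates.
Asymptotic: v ~ c₁ sin(πx/3) e^{6.525t} (exponential growth at rate −λ₁ ≈ 6.525).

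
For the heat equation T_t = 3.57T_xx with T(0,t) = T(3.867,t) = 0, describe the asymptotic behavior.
T → 0. Heat diffuses out through both boundaries.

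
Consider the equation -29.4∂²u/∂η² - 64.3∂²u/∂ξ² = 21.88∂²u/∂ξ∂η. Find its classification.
Rewriting in standard form: -64.3∂²u/∂ξ² - 21.88∂²u/∂ξ∂η - 29.4∂²u/∂η² = 0. Elliptic. (A = -64.3, B = -21.88, C = -29.4 gives B² - 4AC = -7082.9456.)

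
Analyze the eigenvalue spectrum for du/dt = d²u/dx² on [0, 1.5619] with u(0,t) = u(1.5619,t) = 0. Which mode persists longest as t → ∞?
Eigenvalues: λₙ = n²π²/1.5619².
First three modes:
  n=1: λ₁ = π²/1.5619² ≈ 4.046
  n=2: λ₂ = 4π²/1.5619² ≈ 16.183 (4× faster decay)
  n=3: λ₃ = 9π²/1.5619² ≈ 36.411 (9× faster decay)
As t → ∞, higher modes decay exponentially faster. The n=1 mode dominates: u ~ c₁ sin(πx/1.5619) e^{-λ₁t}.
Decay rate: λ₁ = π²/1.5619² ≈ 4.046.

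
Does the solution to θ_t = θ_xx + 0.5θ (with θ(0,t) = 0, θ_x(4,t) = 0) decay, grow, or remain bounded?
θ grows unboundedly. Reaction dominates diffusion (r=0.5 > κπ²/(4L²)≈0.15); solution grows exponentially.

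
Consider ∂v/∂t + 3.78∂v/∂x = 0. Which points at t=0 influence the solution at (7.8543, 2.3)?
A single point: x = -0.8397. The characteristic through (7.8543, 2.3) is x - 3.78t = const, so x = 7.8543 - 3.78·2.3 = -0.8397.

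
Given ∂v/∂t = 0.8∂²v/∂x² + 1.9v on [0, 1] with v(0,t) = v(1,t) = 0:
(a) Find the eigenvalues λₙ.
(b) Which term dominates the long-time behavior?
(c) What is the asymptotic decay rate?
Eigenvalues: λₙ = 0.8n²π²/1² - 1.9.
First three modes:
  n=1: λ₁ = 0.8π² - 1.9 ≈ 5.996
  n=2: λ₂ = 3.2π² - 1.9 ≈ 29.683
  n=3: λ₃ = 7.2π² - 1.9 ≈ 69.161
Since 0.8π² ≈ 7.896 > 1.9, all λₙ > 0.
The n=1 mode decays slowest → dominates as t → ∞.
Asymptotic: v ~ c₁ sin(πx/1) e^{-λ₁t} with decay rate λ₁ ≈ 5.996.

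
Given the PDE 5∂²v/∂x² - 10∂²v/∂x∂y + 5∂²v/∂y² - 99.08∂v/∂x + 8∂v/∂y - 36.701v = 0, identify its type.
The second-order coefficients are A = 5, B = -10, C = 5. Since B² - 4AC = 0 = 0, this is a parabolic PDE.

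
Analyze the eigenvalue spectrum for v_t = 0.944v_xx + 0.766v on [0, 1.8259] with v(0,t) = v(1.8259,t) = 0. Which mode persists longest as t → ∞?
Eigenvalues: λₙ = 0.944n²π²/1.8259² - 0.766.
First three modes:
  n=1: λ₁ = 0.944π²/1.8259² - 0.766 ≈ 2.029
  n=2: λ₂ = 3.776π²/1.8259² - 0.766 ≈ 10.412
  n=3: λ₃ = 8.496π²/1.8259² - 0.766 ≈ 24.385
Since 0.944π²/1.8259² ≈ 2.795 > 0.766, all λₙ > 0.
The n=1 mode decays slowest → dominates as t → ∞.
Asymptotic: v ~ c₁ sin(πx/1.8259) e^{-λ₁t} with decay rate λ₁ ≈ 2.029.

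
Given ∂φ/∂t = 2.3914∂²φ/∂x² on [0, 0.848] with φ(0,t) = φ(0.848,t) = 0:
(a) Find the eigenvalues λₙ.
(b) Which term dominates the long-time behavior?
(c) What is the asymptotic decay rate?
Eigenvalues: λₙ = 2.3914n²π²/0.848².
First three modes:
  n=1: λ₁ = 2.3914π²/0.848² ≈ 32.822
  n=2: λ₂ = 9.5656π²/0.848² ≈ 131.287 (4× faster decay)
  n=3: λ₃ = 21.5226π²/0.848² ≈ 295.395 (9× faster decay)
As t → ∞, higher modes decay exponentially faster. The n=1 mode dominates: φ ~ c₁ sin(πx/0.848) e^{-λ₁t}.
Decay rate: λ₁ = 2.3914π²/0.848² ≈ 32.822.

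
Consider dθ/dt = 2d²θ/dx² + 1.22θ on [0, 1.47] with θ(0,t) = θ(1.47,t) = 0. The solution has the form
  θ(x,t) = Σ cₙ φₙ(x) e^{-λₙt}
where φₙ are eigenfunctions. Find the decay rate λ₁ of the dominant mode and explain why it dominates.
Eigenvalues: λₙ = 2n²π²/1.47² - 1.22.
First three modes:
  n=1: λ₁ = 2π²/1.47² - 1.22 ≈ 7.915
  n=2: λ₂ = 8π²/1.47² - 1.22 ≈ 35.319
  n=3: λ₃ = 18π²/1.47² - 1.22 ≈ 80.992
Since 2π²/1.47² ≈ 9.135 > 1.22, all λₙ > 0.
The n=1 mode decays slowest → dominates as t → ∞.
Asymptotic: θ ~ c₁ sin(πx/1.47) e^{-λ₁t} with decay rate λ₁ ≈ 7.915.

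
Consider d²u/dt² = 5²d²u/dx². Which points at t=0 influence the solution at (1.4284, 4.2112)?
Domain of dependence: [-19.6276, 22.4844]. Signals travel at speed 5, so data within |x - 1.4284| ≤ 5·4.2112 = 21.056 can reach the point.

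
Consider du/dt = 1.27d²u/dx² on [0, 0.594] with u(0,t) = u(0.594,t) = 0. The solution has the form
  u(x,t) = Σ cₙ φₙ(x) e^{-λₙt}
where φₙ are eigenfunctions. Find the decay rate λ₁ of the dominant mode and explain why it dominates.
Eigenvalues: λₙ = 1.27n²π²/0.594².
First three modes:
  n=1: λ₁ = 1.27π²/0.594² ≈ 35.525
  n=2: λ₂ = 5.08π²/0.594² ≈ 142.099 (4× faster decay)
  n=3: λ₃ = 11.43π²/0.594² ≈ 319.722 (9× faster decay)
As t → ∞, higher modes decay exponentially faster. The n=1 mode dominates: u ~ c₁ sin(πx/0.594) e^{-λ₁t}.
Decay rate: λ₁ = 1.27π²/0.594² ≈ 35.525.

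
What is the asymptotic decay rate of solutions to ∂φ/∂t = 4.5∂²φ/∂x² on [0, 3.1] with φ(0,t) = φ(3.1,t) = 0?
Eigenvalues: λₙ = 4.5n²π²/3.1².
First three modes:
  n=1: λ₁ = 4.5π²/3.1² ≈ 4.622
  n=2: λ₂ = 18π²/3.1² ≈ 18.486 (4× faster decay)
  n=3: λ₃ = 40.5π²/3.1² ≈ 41.594 (9× faster decay)
As t → ∞, higher modes decay exponentially faster. The n=1 mode dominates: φ ~ c₁ sin(πx/3.1) e^{-λ₁t}.
Decay rate: λ₁ = 4.5π²/3.1² ≈ 4.622.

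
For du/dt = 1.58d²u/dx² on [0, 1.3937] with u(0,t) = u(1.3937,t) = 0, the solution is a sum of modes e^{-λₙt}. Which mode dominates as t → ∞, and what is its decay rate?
Eigenvalues: λₙ = 1.58n²π²/1.3937².
First three modes:
  n=1: λ₁ = 1.58π²/1.3937² ≈ 8.028
  n=2: λ₂ = 6.32π²/1.3937² ≈ 32.113 (4× faster decay)
  n=3: λ₃ = 14.22π²/1.3937² ≈ 72.254 (9× faster decay)
As t → ∞, higher modes decay exponentially faster. The n=1 mode dominates: u ~ c₁ sin(πx/1.3937) e^{-λ₁t}.
Decay rate: λ₁ = 1.58π²/1.3937² ≈ 8.028.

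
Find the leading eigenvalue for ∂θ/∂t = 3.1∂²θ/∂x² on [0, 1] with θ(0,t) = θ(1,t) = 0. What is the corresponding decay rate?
Eigenvalues: λₙ = 3.1n²π².
First three modes:
  n=1: λ₁ = 3.1π² ≈ 30.596
  n=2: λ₂ = 12.4π² ≈ 122.383 (4× faster decay)
  n=3: λ₃ = 27.9π² ≈ 275.362 (9× faster decay)
As t → ∞, higher modes decay exponentially faster. The n=1 mode dominates: θ ~ c₁ sin(πx) e^{-λ₁t}.
Decay rate: λ₁ = 3.1π² ≈ 30.596.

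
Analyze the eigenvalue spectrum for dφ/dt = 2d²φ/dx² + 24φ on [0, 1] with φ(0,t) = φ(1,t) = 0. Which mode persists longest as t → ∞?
Eigenvalues: λₙ = 2n²π²/1² - 24.
First three modes:
  n=1: λ₁ = 2π² - 24 ≈ -4.261
  n=2: λ₂ = 8π² - 24 ≈ 54.957
  n=3: λ₃ = 18π² - 24 ≈ 153.653
Since 2π² ≈ 19.739 < 24, λ₁ < 0.
The n=1 mode grows fastest (−λₙ is largest for n=1) → dominates.
Asymptotic: φ ~ c₁ sin(πx/1) e^{4.261t} (exponential growth at rate −λ₁ ≈ 4.261).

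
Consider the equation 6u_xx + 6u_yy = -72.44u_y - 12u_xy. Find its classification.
Rewriting in standard form: 6u_xx + 12u_xy + 6u_yy + 72.44u_y = 0. Parabolic. (A = 6, B = 12, C = 6 gives B² - 4AC = 0.)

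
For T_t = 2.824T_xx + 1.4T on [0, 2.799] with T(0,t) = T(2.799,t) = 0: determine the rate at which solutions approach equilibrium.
Eigenvalues: λₙ = 2.824n²π²/2.799² - 1.4.
First three modes:
  n=1: λ₁ = 2.824π²/2.799² - 1.4 ≈ 2.158
  n=2: λ₂ = 11.296π²/2.799² - 1.4 ≈ 12.83
  n=3: λ₃ = 25.416π²/2.799² - 1.4 ≈ 30.619
Since 2.824π²/2.799² ≈ 3.558 > 1.4, all λₙ > 0.
The n=1 mode decays slowest → dominates as t → ∞.
Asymptotic: T ~ c₁ sin(πx/2.799) e^{-λ₁t} with decay rate λ₁ ≈ 2.158.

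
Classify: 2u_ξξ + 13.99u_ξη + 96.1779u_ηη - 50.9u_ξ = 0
Elliptic (discriminant = -573.7031).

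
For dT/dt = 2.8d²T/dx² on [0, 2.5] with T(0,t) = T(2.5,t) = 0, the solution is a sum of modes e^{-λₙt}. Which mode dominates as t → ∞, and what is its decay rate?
Eigenvalues: λₙ = 2.8n²π²/2.5².
First three modes:
  n=1: λ₁ = 2.8π²/2.5² ≈ 4.422
  n=2: λ₂ = 11.2π²/2.5² ≈ 17.686 (4× faster decay)
  n=3: λ₃ = 25.2π²/2.5² ≈ 39.794 (9× faster decay)
As t → ∞, higher modes decay exponentially faster. The n=1 mode dominates: T ~ c₁ sin(πx/2.5) e^{-λ₁t}.
Decay rate: λ₁ = 2.8π²/2.5² ≈ 4.422.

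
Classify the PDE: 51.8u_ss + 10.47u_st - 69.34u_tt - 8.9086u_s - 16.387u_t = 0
A = 51.8, B = 10.47, C = -69.34. Discriminant B² - 4AC = 14476.8689. Since 14476.8689 > 0, hyperbolic.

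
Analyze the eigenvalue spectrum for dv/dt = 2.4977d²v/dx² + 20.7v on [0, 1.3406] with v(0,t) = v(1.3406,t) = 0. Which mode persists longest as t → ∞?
Eigenvalues: λₙ = 2.4977n²π²/1.3406² - 20.7.
First three modes:
  n=1: λ₁ = 2.4977π²/1.3406² - 20.7 ≈ -6.984
  n=2: λ₂ = 9.9908π²/1.3406² - 20.7 ≈ 34.166
  n=3: λ₃ = 22.4793π²/1.3406² - 20.7 ≈ 102.748
Since 2.4977π²/1.3406² ≈ 13.716 < 20.7, λ₁ < 0.
The n=1 mode grows fastest (−λₙ is largest for n=1) → dominates.
Asymptotic: v ~ c₁ sin(πx/1.3406) e^{6.984t} (exponential growth at rate −λ₁ ≈ 6.984).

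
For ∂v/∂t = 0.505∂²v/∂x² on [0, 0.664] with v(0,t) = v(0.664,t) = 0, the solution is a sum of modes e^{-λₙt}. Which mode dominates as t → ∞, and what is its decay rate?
Eigenvalues: λₙ = 0.505n²π²/0.664².
First three modes:
  n=1: λ₁ = 0.505π²/0.664² ≈ 11.305
  n=2: λ₂ = 2.02π²/0.664² ≈ 45.218 (4× faster decay)
  n=3: λ₃ = 4.545π²/0.664² ≈ 101.741 (9× faster decay)
As t → ∞, higher modes decay exponentially faster. The n=1 mode dominates: v ~ c₁ sin(πx/0.664) e^{-λ₁t}.
Decay rate: λ₁ = 0.505π²/0.664² ≈ 11.305.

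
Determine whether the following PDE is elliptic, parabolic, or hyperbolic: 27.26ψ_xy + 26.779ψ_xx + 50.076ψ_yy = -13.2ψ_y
Rewriting in standard form: 26.779ψ_xx + 27.26ψ_xy + 50.076ψ_yy + 13.2ψ_y = 0. Coefficients: A = 26.779, B = 27.26, C = 50.076. B² - 4AC = -4620.833216, which is negative, so the equation is elliptic.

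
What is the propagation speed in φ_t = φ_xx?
Infinite. The heat equation is parabolic, not hyperbolic, so disturbances propagate instantly.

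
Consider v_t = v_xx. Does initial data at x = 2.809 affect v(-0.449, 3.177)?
Yes, for any finite x. The heat equation has infinite propagation speed, so all initial data affects all points at any t > 0.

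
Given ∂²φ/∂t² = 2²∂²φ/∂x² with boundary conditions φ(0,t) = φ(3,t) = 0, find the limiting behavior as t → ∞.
φ oscillates (no decay). Energy is conserved; the solution oscillates indefinitely as standing waves.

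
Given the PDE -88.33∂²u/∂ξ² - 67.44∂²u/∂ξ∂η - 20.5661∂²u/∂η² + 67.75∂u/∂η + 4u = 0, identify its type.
The second-order coefficients are A = -88.33, B = -67.44, C = -20.5661. Since B² - 4AC = -2718.260852 < 0, this is an elliptic PDE.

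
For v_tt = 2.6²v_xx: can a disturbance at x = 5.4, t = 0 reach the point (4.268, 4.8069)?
Yes. The domain of dependence is [-8.22994, 16.76594], and 5.4 ∈ [-8.22994, 16.76594].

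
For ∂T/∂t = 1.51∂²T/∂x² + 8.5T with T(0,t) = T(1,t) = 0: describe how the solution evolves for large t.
T → 0. Diffusion dominates reaction (r=8.5 < κπ²/L²≈14.9); solution decays.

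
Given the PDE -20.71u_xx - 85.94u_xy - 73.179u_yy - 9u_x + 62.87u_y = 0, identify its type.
The second-order coefficients are A = -20.71, B = -85.94, C = -73.179. Since B² - 4AC = 1323.53524 > 0, this is a hyperbolic PDE.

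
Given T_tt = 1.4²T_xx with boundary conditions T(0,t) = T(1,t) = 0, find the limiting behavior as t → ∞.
T oscillates (no decay). Energy is conserved; the solution oscillates indefinitely as standing waves.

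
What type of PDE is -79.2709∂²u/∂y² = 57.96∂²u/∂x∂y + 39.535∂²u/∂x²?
Rewriting in standard form: -39.535∂²u/∂x² - 57.96∂²u/∂x∂y - 79.2709∂²u/∂y² = 0. With A = -39.535, B = -57.96, C = -79.2709, the discriminant is -9176.538526. This is an elliptic PDE.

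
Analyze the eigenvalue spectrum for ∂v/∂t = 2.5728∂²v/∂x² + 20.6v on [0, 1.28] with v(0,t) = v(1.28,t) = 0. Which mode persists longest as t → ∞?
Eigenvalues: λₙ = 2.5728n²π²/1.28² - 20.6.
First three modes:
  n=1: λ₁ = 2.5728π²/1.28² - 20.6 ≈ -5.102
  n=2: λ₂ = 10.2912π²/1.28² - 20.6 ≈ 41.393
  n=3: λ₃ = 23.1552π²/1.28² - 20.6 ≈ 118.885
Since 2.5728π²/1.28² ≈ 15.498 < 20.6, λ₁ < 0.
The n=1 mode grows fastest (−λₙ is largest for n=1) → dominates.
Asymptotic: v ~ c₁ sin(πx/1.28) e^{5.102t} (exponential growth at rate −λ₁ ≈ 5.102).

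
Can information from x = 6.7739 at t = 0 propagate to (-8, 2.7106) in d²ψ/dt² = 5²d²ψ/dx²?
No. The domain of dependence is [-21.553, 5.553], and 6.7739 is outside this interval.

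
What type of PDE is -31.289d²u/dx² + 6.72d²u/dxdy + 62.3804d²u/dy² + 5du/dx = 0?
With A = -31.289, B = 6.72, C = 62.3804, the discriminant is 7852.4397424. This is a hyperbolic PDE.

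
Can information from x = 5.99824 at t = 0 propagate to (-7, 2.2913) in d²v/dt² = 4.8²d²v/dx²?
No. The domain of dependence is [-17.99824, 3.99824], and 5.99824 is outside this interval.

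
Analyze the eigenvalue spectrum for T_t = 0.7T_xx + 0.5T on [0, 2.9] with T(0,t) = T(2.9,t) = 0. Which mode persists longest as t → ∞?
Eigenvalues: λₙ = 0.7n²π²/2.9² - 0.5.
First three modes:
  n=1: λ₁ = 0.7π²/2.9² - 0.5 ≈ 0.321
  n=2: λ₂ = 2.8π²/2.9² - 0.5 ≈ 2.786
  n=3: λ₃ = 6.3π²/2.9² - 0.5 ≈ 6.893
Since 0.7π²/2.9² ≈ 0.821 > 0.5, all λₙ > 0.
The n=1 mode decays slowest → dominates as t → ∞.
Asymptotic: T ~ c₁ sin(πx/2.9) e^{-λ₁t} with decay rate λ₁ ≈ 0.321.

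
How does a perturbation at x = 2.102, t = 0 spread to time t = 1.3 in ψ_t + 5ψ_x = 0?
At x = 8.602. The characteristic carries data from (2.102, 0) to (8.602, 1.3).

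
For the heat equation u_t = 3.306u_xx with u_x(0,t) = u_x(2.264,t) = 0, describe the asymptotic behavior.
u → constant (steady state). Heat is conserved (no flux at boundaries); solution approaches the spatial average.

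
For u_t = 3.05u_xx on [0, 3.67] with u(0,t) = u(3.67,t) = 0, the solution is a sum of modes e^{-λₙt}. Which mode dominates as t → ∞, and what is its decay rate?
Eigenvalues: λₙ = 3.05n²π²/3.67².
First three modes:
  n=1: λ₁ = 3.05π²/3.67² ≈ 2.235
  n=2: λ₂ = 12.2π²/3.67² ≈ 8.94 (4× faster decay)
  n=3: λ₃ = 27.45π²/3.67² ≈ 20.115 (9× faster decay)
As t → ∞, higher modes decay exponentially faster. The n=1 mode dominates: u ~ c₁ sin(πx/3.67) e^{-λ₁t}.
Decay rate: λ₁ = 3.05π²/3.67² ≈ 2.235.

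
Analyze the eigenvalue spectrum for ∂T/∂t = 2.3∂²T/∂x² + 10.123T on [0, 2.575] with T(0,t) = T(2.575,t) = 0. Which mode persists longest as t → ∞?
Eigenvalues: λₙ = 2.3n²π²/2.575² - 10.123.
First three modes:
  n=1: λ₁ = 2.3π²/2.575² - 10.123 ≈ -6.699
  n=2: λ₂ = 9.2π²/2.575² - 10.123 ≈ 3.571
  n=3: λ₃ = 20.7π²/2.575² - 10.123 ≈ 20.689
Since 2.3π²/2.575² ≈ 3.424 < 10.123, λ₁ < 0.
The n=1 mode grows fastest (−λₙ is largest for n=1) → dominates.
Asymptotic: T ~ c₁ sin(πx/2.575) e^{6.699t} (exponential growth at rate −λ₁ ≈ 6.699).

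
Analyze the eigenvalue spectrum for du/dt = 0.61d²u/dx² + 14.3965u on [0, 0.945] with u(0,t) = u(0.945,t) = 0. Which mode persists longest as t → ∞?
Eigenvalues: λₙ = 0.61n²π²/0.945² - 14.3965.
First three modes:
  n=1: λ₁ = 0.61π²/0.945² - 14.3965 ≈ -7.655
  n=2: λ₂ = 2.44π²/0.945² - 14.3965 ≈ 12.57
  n=3: λ₃ = 5.49π²/0.945² - 14.3965 ≈ 46.278
Since 0.61π²/0.945² ≈ 6.742 < 14.3965, λ₁ < 0.
The n=1 mode grows fastest (−λₙ is largest for n=1) → dominates.
Asymptotic: u ~ c₁ sin(πx/0.945) e^{7.655t} (exponential growth at rate −λ₁ ≈ 7.655).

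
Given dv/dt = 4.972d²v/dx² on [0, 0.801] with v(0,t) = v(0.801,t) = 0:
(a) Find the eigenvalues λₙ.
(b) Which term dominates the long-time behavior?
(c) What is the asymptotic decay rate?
Eigenvalues: λₙ = 4.972n²π²/0.801².
First three modes:
  n=1: λ₁ = 4.972π²/0.801² ≈ 76.483
  n=2: λ₂ = 19.888π²/0.801² ≈ 305.933 (4× faster decay)
  n=3: λ₃ = 44.748π²/0.801² ≈ 688.348 (9× faster decay)
As t → ∞, higher modes decay exponentially faster. The n=1 mode dominates: v ~ c₁ sin(πx/0.801) e^{-λ₁t}.
Decay rate: λ₁ = 4.972π²/0.801² ≈ 76.483.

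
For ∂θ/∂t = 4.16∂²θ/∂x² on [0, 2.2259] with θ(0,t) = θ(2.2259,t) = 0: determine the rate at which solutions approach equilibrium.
Eigenvalues: λₙ = 4.16n²π²/2.2259².
First three modes:
  n=1: λ₁ = 4.16π²/2.2259² ≈ 8.287
  n=2: λ₂ = 16.64π²/2.2259² ≈ 33.147 (4× faster decay)
  n=3: λ₃ = 37.44π²/2.2259² ≈ 74.58 (9× faster decay)
As t → ∞, higher modes decay exponentially faster. The n=1 mode dominates: θ ~ c₁ sin(πx/2.2259) e^{-λ₁t}.
Decay rate: λ₁ = 4.16π²/2.2259² ≈ 8.287.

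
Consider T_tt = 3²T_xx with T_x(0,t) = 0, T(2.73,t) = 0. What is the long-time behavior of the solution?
As t → ∞, T oscillates (no decay). Energy is conserved; the solution oscillates indefinitely as standing waves.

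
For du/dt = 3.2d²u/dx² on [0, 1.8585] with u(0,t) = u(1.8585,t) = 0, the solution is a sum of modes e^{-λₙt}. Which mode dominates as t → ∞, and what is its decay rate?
Eigenvalues: λₙ = 3.2n²π²/1.8585².
First three modes:
  n=1: λ₁ = 3.2π²/1.8585² ≈ 9.144
  n=2: λ₂ = 12.8π²/1.8585² ≈ 36.575 (4× faster decay)
  n=3: λ₃ = 28.8π²/1.8585² ≈ 82.294 (9× faster decay)
As t → ∞, higher modes decay exponentially faster. The n=1 mode dominates: u ~ c₁ sin(πx/1.8585) e^{-λ₁t}.
Decay rate: λ₁ = 3.2π²/1.8585² ≈ 9.144.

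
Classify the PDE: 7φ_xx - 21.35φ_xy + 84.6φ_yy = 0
A = 7, B = -21.35, C = 84.6. Discriminant B² - 4AC = -1912.9775. Since -1912.9775 < 0, elliptic.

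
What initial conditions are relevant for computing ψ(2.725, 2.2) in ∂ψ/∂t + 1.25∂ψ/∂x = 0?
A single point: x = -0.025. The characteristic through (2.725, 2.2) is x - 1.25t = const, so x = 2.725 - 1.25·2.2 = -0.025.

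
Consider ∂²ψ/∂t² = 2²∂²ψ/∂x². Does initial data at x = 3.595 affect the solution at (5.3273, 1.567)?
Yes. The domain of dependence is [2.1933, 8.4613], and 3.595 ∈ [2.1933, 8.4613].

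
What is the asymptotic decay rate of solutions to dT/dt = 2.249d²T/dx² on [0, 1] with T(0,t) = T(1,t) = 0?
Eigenvalues: λₙ = 2.249n²π².
First three modes:
  n=1: λ₁ = 2.249π² ≈ 22.197
  n=2: λ₂ = 8.996π² ≈ 88.787 (4× faster decay)
  n=3: λ₃ = 20.241π² ≈ 199.771 (9× faster decay)
As t → ∞, higher modes decay exponentially faster. The n=1 mode dominates: T ~ c₁ sin(πx) e^{-λ₁t}.
Decay rate: λ₁ = 2.249π² ≈ 22.197.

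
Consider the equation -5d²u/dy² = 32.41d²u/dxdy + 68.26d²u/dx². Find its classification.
Rewriting in standard form: -68.26d²u/dx² - 32.41d²u/dxdy - 5d²u/dy² = 0. Elliptic. (A = -68.26, B = -32.41, C = -5 gives B² - 4AC = -314.7919.)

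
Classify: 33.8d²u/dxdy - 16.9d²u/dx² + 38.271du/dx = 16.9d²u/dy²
Rewriting in standard form: -16.9d²u/dx² + 33.8d²u/dxdy - 16.9d²u/dy² + 38.271du/dx = 0. Parabolic (discriminant = 0).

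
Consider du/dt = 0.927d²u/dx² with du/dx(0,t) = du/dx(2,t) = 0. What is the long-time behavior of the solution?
As t → ∞, u → constant (steady state). Heat is conserved (no flux at boundaries); solution approaches the spatial average.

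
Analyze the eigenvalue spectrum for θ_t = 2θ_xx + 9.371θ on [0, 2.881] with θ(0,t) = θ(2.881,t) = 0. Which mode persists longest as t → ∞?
Eigenvalues: λₙ = 2n²π²/2.881² - 9.371.
First three modes:
  n=1: λ₁ = 2π²/2.881² - 9.371 ≈ -6.993
  n=2: λ₂ = 8π²/2.881² - 9.371 ≈ 0.142
  n=3: λ₃ = 18π²/2.881² - 9.371 ≈ 12.033
Since 2π²/2.881² ≈ 2.378 < 9.371, λ₁ < 0.
The n=1 mode grows fastest (−λₙ is largest for n=1) → dominates.
Asymptotic: θ ~ c₁ sin(πx/2.881) e^{6.993t} (exponential growth at rate −λ₁ ≈ 6.993).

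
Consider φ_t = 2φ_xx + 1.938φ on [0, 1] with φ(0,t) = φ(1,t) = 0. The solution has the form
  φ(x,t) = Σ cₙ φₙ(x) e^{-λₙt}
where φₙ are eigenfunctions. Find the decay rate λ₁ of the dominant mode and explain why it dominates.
Eigenvalues: λₙ = 2n²π²/1² - 1.938.
First three modes:
  n=1: λ₁ = 2π² - 1.938 ≈ 17.801
  n=2: λ₂ = 8π² - 1.938 ≈ 77.019
  n=3: λ₃ = 18π² - 1.938 ≈ 175.715
Since 2π² ≈ 19.739 > 1.938, all λₙ > 0.
The n=1 mode decays slowest → dominates as t → ∞.
Asymptotic: φ ~ c₁ sin(πx/1) e^{-λ₁t} with decay rate λ₁ ≈ 17.801.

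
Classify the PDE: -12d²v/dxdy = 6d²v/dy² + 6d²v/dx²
Rewriting in standard form: -6d²v/dx² - 12d²v/dxdy - 6d²v/dy² = 0. A = -6, B = -12, C = -6. Discriminant B² - 4AC = 0. Since 0 = 0, parabolic.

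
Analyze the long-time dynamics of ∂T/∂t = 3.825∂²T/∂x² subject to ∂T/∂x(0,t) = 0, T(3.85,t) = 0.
Long-time behavior: T → 0. Heat escapes through the Dirichlet boundary.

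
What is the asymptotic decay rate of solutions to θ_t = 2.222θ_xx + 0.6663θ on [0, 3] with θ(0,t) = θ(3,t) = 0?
Eigenvalues: λₙ = 2.222n²π²/3² - 0.6663.
First three modes:
  n=1: λ₁ = 2.222π²/3² - 0.6663 ≈ 1.77
  n=2: λ₂ = 8.888π²/3² - 0.6663 ≈ 9.08
  n=3: λ₃ = 19.998π²/3² - 0.6663 ≈ 21.264
Since 2.222π²/3² ≈ 2.437 > 0.6663, all λₙ > 0.
The n=1 mode decays slowest → dominates as t → ∞.
Asymptotic: θ ~ c₁ sin(πx/3) e^{-λ₁t} with decay rate λ₁ ≈ 1.77.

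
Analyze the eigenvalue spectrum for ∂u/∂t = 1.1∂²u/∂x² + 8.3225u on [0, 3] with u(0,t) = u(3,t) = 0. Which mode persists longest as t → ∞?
Eigenvalues: λₙ = 1.1n²π²/3² - 8.3225.
First three modes:
  n=1: λ₁ = 1.1π²/3² - 8.3225 ≈ -7.116
  n=2: λ₂ = 4.4π²/3² - 8.3225 ≈ -3.497
  n=3: λ₃ = 9.9π²/3² - 8.3225 ≈ 2.534
Since 1.1π²/3² ≈ 1.206 < 8.3225, λ₁ < 0.
The n=1 mode grows fastest (−λₙ is largest for n=1) → dominates.
Asymptotic: u ~ c₁ sin(πx/3) e^{7.116t} (exponential growth at rate −λ₁ ≈ 7.116).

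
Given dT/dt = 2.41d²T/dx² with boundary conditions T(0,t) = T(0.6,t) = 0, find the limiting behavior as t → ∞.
T → 0. Heat diffuses out through both boundaries.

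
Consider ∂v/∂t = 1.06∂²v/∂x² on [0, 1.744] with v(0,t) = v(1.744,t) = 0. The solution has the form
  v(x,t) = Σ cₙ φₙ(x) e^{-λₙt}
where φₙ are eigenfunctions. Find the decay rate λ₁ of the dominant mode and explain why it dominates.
Eigenvalues: λₙ = 1.06n²π²/1.744².
First three modes:
  n=1: λ₁ = 1.06π²/1.744² ≈ 3.44
  n=2: λ₂ = 4.24π²/1.744² ≈ 13.759 (4× faster decay)
  n=3: λ₃ = 9.54π²/1.744² ≈ 30.957 (9× faster decay)
As t → ∞, higher modes decay exponentially faster. The n=1 mode dominates: v ~ c₁ sin(πx/1.744) e^{-λ₁t}.
Decay rate: λ₁ = 1.06π²/1.744² ≈ 3.44.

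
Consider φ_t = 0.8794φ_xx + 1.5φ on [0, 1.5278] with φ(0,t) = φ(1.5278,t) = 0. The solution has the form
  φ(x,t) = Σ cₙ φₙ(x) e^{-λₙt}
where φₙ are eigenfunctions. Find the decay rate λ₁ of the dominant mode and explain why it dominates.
Eigenvalues: λₙ = 0.8794n²π²/1.5278² - 1.5.
First three modes:
  n=1: λ₁ = 0.8794π²/1.5278² - 1.5 ≈ 2.218
  n=2: λ₂ = 3.5176π²/1.5278² - 1.5 ≈ 13.374
  n=3: λ₃ = 7.9146π²/1.5278² - 1.5 ≈ 31.965
Since 0.8794π²/1.5278² ≈ 3.718 > 1.5, all λₙ > 0.
The n=1 mode decays slowest → dominates as t → ∞.
Asymptotic: φ ~ c₁ sin(πx/1.5278) e^{-λ₁t} with decay rate λ₁ ≈ 2.218.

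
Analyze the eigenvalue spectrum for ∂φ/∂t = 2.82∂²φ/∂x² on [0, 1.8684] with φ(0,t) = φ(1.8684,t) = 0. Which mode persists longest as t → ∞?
Eigenvalues: λₙ = 2.82n²π²/1.8684².
First three modes:
  n=1: λ₁ = 2.82π²/1.8684² ≈ 7.973
  n=2: λ₂ = 11.28π²/1.8684² ≈ 31.891 (4× faster decay)
  n=3: λ₃ = 25.38π²/1.8684² ≈ 71.755 (9× faster decay)
As t → ∞, higher modes decay exponentially faster. The n=1 mode dominates: φ ~ c₁ sin(πx/1.8684) e^{-λ₁t}.
Decay rate: λ₁ = 2.82π²/1.8684² ≈ 7.973.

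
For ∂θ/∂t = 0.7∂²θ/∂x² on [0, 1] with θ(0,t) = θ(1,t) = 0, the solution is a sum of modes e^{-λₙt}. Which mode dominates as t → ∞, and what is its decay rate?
Eigenvalues: λₙ = 0.7n²π².
First three modes:
  n=1: λ₁ = 0.7π² ≈ 6.909
  n=2: λ₂ = 2.8π² ≈ 27.635 (4× faster decay)
  n=3: λ₃ = 6.3π² ≈ 62.179 (9× faster decay)
As t → ∞, higher modes decay exponentially faster. The n=1 mode dominates: θ ~ c₁ sin(πx) e^{-λ₁t}.
Decay rate: λ₁ = 0.7π² ≈ 6.909.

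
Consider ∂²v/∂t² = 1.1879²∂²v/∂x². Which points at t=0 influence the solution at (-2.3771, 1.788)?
Domain of dependence: [-4.5010652, -0.2531348]. Signals travel at speed 1.1879, so data within |x - -2.3771| ≤ 1.1879·1.788 = 2.1239652 can reach the point.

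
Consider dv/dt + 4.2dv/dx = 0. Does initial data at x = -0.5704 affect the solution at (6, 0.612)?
No. Only data at x = 3.4296 affects (6, 0.612). Advection has one-way propagation along characteristics.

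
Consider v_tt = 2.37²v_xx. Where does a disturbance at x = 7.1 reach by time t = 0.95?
Domain of influence: [4.8485, 9.3515]. Data at x = 7.1 spreads outward at speed 2.37.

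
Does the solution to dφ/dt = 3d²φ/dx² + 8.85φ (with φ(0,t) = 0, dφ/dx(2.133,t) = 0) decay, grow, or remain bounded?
φ grows unboundedly. Reaction dominates diffusion (r=8.85 > κπ²/(4L²)≈1.63); solution grows exponentially.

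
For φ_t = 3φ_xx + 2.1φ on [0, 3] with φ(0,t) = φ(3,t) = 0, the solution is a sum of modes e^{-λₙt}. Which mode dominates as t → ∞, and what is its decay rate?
Eigenvalues: λₙ = 3n²π²/3² - 2.1.
First three modes:
  n=1: λ₁ = 3π²/3² - 2.1 ≈ 1.19
  n=2: λ₂ = 12π²/3² - 2.1 ≈ 11.059
  n=3: λ₃ = 27π²/3² - 2.1 ≈ 27.509
Since 3π²/3² ≈ 3.29 > 2.1, all λₙ > 0.
The n=1 mode decays slowest → dominates as t → ∞.
Asymptotic: φ ~ c₁ sin(πx/3) e^{-λ₁t} with decay rate λ₁ ≈ 1.19.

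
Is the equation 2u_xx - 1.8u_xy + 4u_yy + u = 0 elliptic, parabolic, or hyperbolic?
Computing B² - 4AC with A = 2, B = -1.8, C = 4: discriminant = -28.76 (negative). Answer: elliptic.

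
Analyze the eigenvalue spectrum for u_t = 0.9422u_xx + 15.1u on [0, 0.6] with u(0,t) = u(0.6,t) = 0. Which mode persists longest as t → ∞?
Eigenvalues: λₙ = 0.9422n²π²/0.6² - 15.1.
First three modes:
  n=1: λ₁ = 0.9422π²/0.6² - 15.1 ≈ 10.731
  n=2: λ₂ = 3.7688π²/0.6² - 15.1 ≈ 88.224
  n=3: λ₃ = 8.4798π²/0.6² - 15.1 ≈ 217.379
Since 0.9422π²/0.6² ≈ 25.831 > 15.1, all λₙ > 0.
The n=1 mode decays slowest → dominates as t → ∞.
Asymptotic: u ~ c₁ sin(πx/0.6) e^{-λ₁t} with decay rate λ₁ ≈ 10.731.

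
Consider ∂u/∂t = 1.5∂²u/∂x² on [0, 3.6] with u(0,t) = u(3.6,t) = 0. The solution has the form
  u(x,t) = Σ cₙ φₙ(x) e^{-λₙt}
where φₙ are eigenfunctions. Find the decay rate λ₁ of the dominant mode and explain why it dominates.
Eigenvalues: λₙ = 1.5n²π²/3.6².
First three modes:
  n=1: λ₁ = 1.5π²/3.6² ≈ 1.142
  n=2: λ₂ = 6π²/3.6² ≈ 4.569 (4× faster decay)
  n=3: λ₃ = 13.5π²/3.6² ≈ 10.281 (9× faster decay)
As t → ∞, higher modes decay exponentially faster. The n=1 mode dominates: u ~ c₁ sin(πx/3.6) e^{-λ₁t}.
Decay rate: λ₁ = 1.5π²/3.6² ≈ 1.142.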